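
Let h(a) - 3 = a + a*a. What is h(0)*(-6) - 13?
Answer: -31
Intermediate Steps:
h(a) = 3 + a + a² (h(a) = 3 + (a + a*a) = 3 + (a + a²) = 3 + a + a²)
h(0)*(-6) - 13 = (3 + 0 + 0²)*(-6) - 13 = (3 + 0 + 0)*(-6) - 13 = 3*(-6) - 13 = -18 - 13 = -31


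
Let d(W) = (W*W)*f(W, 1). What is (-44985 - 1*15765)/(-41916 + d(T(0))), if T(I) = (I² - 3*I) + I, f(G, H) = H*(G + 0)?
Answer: 10125/6986 ≈ 1.4493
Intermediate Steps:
f(G, H) = G*H (f(G, H) = H*G = G*H)
T(I) = I² - 2*I
d(W) = W³ (d(W) = (W*W)*(W*1) = W²*W = W³)
(-44985 - 1*15765)/(-41916 + d(T(0))) = (-44985 - 1*15765)/(-41916 + (0*(-2 + 0))³) = (-44985 - 15765)/(-41916 + (0*(-2))³) = -60750/(-41916 + 0³) = -60750/(-41916 + 0) = -60750/(-41916) = -60750*(-1/41916) = 10125/6986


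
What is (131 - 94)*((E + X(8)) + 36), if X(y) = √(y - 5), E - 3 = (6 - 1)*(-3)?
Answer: 888 + 37*√3 ≈ 952.09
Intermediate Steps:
E = -12 (E = 3 + (6 - 1)*(-3) = 3 + 5*(-3) = 3 - 15 = -12)
X(y) = √(-5 + y)
(131 - 94)*((E + X(8)) + 36) = (131 - 94)*((-12 + √(-5 + 8)) + 36) = 37*((-12 + √3) + 36) = 37*(24 + √3) = 888 + 37*√3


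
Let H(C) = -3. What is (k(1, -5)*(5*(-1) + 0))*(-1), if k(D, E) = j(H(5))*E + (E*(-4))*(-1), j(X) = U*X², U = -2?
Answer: 350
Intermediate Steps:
j(X) = -2*X²
k(D, E) = -14*E (k(D, E) = (-2*(-3)²)*E + (E*(-4))*(-1) = (-2*9)*E - 4*E*(-1) = -18*E + 4*E = -14*E)
(k(1, -5)*(5*(-1) + 0))*(-1) = ((-14*(-5))*(5*(-1) + 0))*(-1) = (70*(-5 + 0))*(-1) = (70*(-5))*(-1) = -350*(-1) = 350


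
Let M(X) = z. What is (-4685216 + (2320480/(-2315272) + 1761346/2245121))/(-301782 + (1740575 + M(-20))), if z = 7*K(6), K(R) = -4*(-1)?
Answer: -3044257766292651370/934885776878666469 ≈ -3.2563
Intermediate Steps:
K(R) = 4
z = 28 (z = 7*4 = 28)
M(X) = 28
(-4685216 + (2320480/(-2315272) + 1761346/2245121))/(-301782 + (1740575 + M(-20))) = (-4685216 + (2320480/(-2315272) + 1761346/2245121))/(-301782 + (1740575 + 28)) = (-4685216 + (2320480*(-1/2315272) + 1761346*(1/2245121)))/(-301782 + 1740603) = (-4685216 + (-290060/289409 + 1761346/2245121))/1438821 = (-4685216 - 141470412746/649758223489)*(1/1438821) = -3044257766292651370/649758223489*1/1438821 = -3044257766292651370/934885776878666469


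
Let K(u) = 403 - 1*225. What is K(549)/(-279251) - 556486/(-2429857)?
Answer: 154966757440/678539997107 ≈ 0.22838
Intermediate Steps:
K(u) = 178 (K(u) = 403 - 225 = 178)
K(549)/(-279251) - 556486/(-2429857) = 178/(-279251) - 556486/(-2429857) = 178*(-1/279251) - 556486*(-1/2429857) = -178/279251 + 556486/2429857 = 154966757440/678539997107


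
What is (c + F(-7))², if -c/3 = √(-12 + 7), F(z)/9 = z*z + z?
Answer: 142839 - 2268*I*√5 ≈ 1.4284e+5 - 5071.4*I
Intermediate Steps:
F(z) = 9*z + 9*z² (F(z) = 9*(z*z + z) = 9*(z² + z) = 9*(z + z²) = 9*z + 9*z²)
c = -3*I*√5 (c = -3*√(-12 + 7) = -3*I*√5 ≈ -6.7082*I)
(c + F(-7))² = (-3*I*√5 + 9*(-7)*(1 - 7))² = (-3*I*√5 + 9*(-7)*(-6))² = (-3*I*√5 + 378)² = (378 - 3*I*√5)²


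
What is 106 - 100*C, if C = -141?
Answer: 14206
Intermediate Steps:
106 - 100*C = 106 - 100*(-141) = 106 + 14100 = 14206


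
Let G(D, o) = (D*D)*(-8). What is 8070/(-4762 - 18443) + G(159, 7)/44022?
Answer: -56093582/11350339 ≈ -4.9420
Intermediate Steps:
G(D, o) = -8*D² (G(D, o) = D²*(-8) = -8*D²)
8070/(-4762 - 18443) + G(159, 7)/44022 = 8070/(-4762 - 18443) - 8*159²/44022 = 8070/(-23205) - 8*25281*(1/44022) = 8070*(-1/23205) - 202248*1/44022 = -538/1547 - 33708/7337 = -56093582/11350339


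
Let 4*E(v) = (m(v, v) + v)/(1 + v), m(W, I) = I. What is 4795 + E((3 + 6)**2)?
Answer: 786461/164 ≈ 4795.5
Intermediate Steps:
E(v) = v/(2*(1 + v)) (E(v) = ((v + v)/(1 + v))/4 = ((2*v)/(1 + v))/4 = (2*v/(1 + v))/4 = v/(2*(1 + v)))
4795 + E((3 + 6)**2) = 4795 + (3 + 6)**2/(2*(1 + (3 + 6)**2)) = 4795 + (1/2)*9**2/(1 + 9**2) = 4795 + (1/2)*81/(1 + 81) = 4795 + (1/2)*81/82 = 4795 + (1/2)*81*(1/82) = 4795 + 81/164 = 786461/164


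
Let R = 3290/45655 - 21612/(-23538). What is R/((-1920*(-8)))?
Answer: 2955933/45850768640 ≈ 6.4469e-5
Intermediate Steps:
R = 35471196/35820913 (R = 3290*(1/45655) - 21612*(-1/23538) = 658/9131 + 3602/3923 = 35471196/35820913 ≈ 0.99024)
R/((-1920*(-8))) = 35471196/(35820913*((-1920*(-8)))) = (35471196/35820913)/15360 = (35471196/35820913)*(1/15360) = 2955933/45850768640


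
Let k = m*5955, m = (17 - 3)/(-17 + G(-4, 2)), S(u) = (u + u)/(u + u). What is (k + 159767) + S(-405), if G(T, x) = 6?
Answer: 1674078/11 ≈ 1.5219e+5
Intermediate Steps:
S(u) = 1 (S(u) = (2*u)/((2*u)) = (2*u)*(1/(2*u)) = 1)
m = -14/11 (m = (17 - 3)/(-17 + 6) = 14/(-11) = 14*(-1/11) = -14/11 ≈ -1.2727)
k = -83370/11 (k = -14/11*5955 = -83370/11 ≈ -7579.1)
(k + 159767) + S(-405) = (-83370/11 + 159767) + 1 = 1674067/11 + 1 = 1674078/11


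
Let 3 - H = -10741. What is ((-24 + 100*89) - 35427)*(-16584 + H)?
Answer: 155057840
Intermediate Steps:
H = 10744 (H = 3 - 1*(-10741) = 3 + 10741 = 10744)
((-24 + 100*89) - 35427)*(-16584 + H) = ((-24 + 100*89) - 35427)*(-16584 + 10744) = ((-24 + 8900) - 35427)*(-5840) = (8876 - 35427)*(-5840) = -26551*(-5840) = 155057840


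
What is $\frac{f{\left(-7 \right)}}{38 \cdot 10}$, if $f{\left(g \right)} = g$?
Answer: $- \frac{7}{380} \approx -0.018421$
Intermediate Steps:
$\frac{f{\left(-7 \right)}}{38 \cdot 10} = - \frac{7}{38 \cdot 10} = - \frac{7}{380}$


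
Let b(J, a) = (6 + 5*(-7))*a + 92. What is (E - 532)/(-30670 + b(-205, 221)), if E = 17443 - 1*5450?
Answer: -11461/36987 ≈ -0.30987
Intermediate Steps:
b(J, a) = 92 - 29*a (b(J, a) = (6 - 35)*a + 92 = -29*a + 92 = 92 - 29*a)
E = 11993 (E = 17443 - 5450 = 11993)
(E - 532)/(-30670 + b(-205, 221)) = (11993 - 532)/(-30670 + (92 - 29*221)) = 11461/(-30670 + (92 - 6409)) = 11461/(-30670 - 6317) = 11461/(-36987) = 11461*(-1/36987) = -11461/36987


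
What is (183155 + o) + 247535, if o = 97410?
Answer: 528100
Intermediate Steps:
(183155 + o) + 247535 = (183155 + 97410) + 247535 = 280565 + 247535 = 528100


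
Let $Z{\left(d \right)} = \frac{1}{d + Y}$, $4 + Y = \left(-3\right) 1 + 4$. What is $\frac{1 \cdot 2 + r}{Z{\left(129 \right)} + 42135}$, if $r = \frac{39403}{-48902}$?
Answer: $\frac{75087}{2649196489} \approx 2.8343 \cdot 10^{-5}$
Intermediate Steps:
$Y = -3$ ($Y = -4 + \left(\left(-3\right) 1 + 4\right) = -4 + \left(-3 + 4\right) = -4 + 1 = -3$)
$r = - \frac{5629}{6986}$ ($r = 39403 \left(- \frac{1}{48902}\right) = - \frac{5629}{6986} \approx -0.80575$)
$Z{\left(d \right)} = \frac{1}{-3 + d}$ ($Z{\left(d \right)} = \frac{1}{d - 3} = \frac{1}{-3 + d}$)
$\frac{1 \cdot 2 + r}{Z{\left(129 \right)} + 42135} = \frac{1 \cdot 2 - \frac{5629}{6986}}{\frac{1}{-3 + 129} + 42135} = \frac{2 - \frac{5629}{6986}}{\frac{1}{126} + 42135} = \frac{8343}{6986 \left(\frac{1}{126} + 42135\right)} = \frac{8343}{6986 \cdot \frac{5309011}{126}} = \frac{8343}{6986} \cdot \frac{126}{5309011} = \frac{75087}{2649196489}$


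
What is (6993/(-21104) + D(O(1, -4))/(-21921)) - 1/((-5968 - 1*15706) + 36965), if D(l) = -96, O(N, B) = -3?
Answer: -771165006121/2357978136048 ≈ -0.32704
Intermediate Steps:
(6993/(-21104) + D(O(1, -4))/(-21921)) - 1/((-5968 - 1*15706) + 36965) = (6993/(-21104) - 96/(-21921)) - 1/((-5968 - 1*15706) + 36965) = (6993*(-1/21104) - 96*(-1/21921)) - 1/((-5968 - 15706) + 36965) = (-6993/21104 + 32/7307) - 1/(-21674 + 36965) = -50422523/154206928 - 1/15291 = -771165006121/2357978136048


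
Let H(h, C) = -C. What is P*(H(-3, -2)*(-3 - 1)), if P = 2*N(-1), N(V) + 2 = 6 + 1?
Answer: -80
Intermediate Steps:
N(V) = 5 (N(V) = -2 + (6 + 1) = -2 + 7 = 5)
P = 10 (P = 2*5 = 10)
P*(H(-3, -2)*(-3 - 1)) = 10*((-1*(-2))*(-3 - 1)) = 10*(2*(-4)) = 10*(-8) = -80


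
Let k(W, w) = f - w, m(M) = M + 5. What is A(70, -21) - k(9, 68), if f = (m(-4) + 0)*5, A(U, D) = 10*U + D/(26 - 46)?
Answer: 15281/20 ≈ 764.05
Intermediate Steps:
m(M) = 5 + M
A(U, D) = 10*U - D/20 (A(U, D) = 10*U + D/(-20) = 10*U - D/20)
f = 5 (f = ((5 - 4) + 0)*5 = (1 + 0)*5 = 1*5 = 5)
k(W, w) = 5 - w
A(70, -21) - k(9, 68) = (10*70 - 1/20*(-21)) - (5 - 1*68) = (700 + 21/20) - (5 - 68) = 14021/20 - 1*(-63) = 14021/20 + 63 = 15281/20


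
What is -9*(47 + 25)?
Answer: -648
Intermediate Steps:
-9*(47 + 25) = -9*72 = -648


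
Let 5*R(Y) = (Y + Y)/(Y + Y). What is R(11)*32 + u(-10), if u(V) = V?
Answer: -18/5 ≈ -3.6000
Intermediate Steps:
R(Y) = ⅕ (R(Y) = ((Y + Y)/(Y + Y))/5 = ((2*Y)/((2*Y)))/5 = ((2*Y)*(1/(2*Y)))/5 = (⅕)*1 = ⅕)
R(11)*32 + u(-10) = (⅕)*32 - 10 = 32/5 - 10 = -18/5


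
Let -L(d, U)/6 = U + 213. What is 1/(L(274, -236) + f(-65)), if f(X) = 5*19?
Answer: 1/233 ≈ 0.0042918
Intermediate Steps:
f(X) = 95
L(d, U) = -1278 - 6*U (L(d, U) = -6*(U + 213) = -6*(213 + U) = -1278 - 6*U)
1/(L(274, -236) + f(-65)) = 1/((-1278 - 6*(-236)) + 95) = 1/((-1278 + 1416) + 95) = 1/(138 + 95) = 1/233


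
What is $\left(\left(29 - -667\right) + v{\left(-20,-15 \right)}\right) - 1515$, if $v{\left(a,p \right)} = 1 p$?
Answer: $-834$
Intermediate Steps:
$v{\left(a,p \right)} = p$
$\left(\left(29 - -667\right) + v{\left(-20,-15 \right)}\right) - 1515 = \left(\left(29 - -667\right) - 15\right) - 1515 = \left(\left(29 + 667\right) - 15\right) - 1515 = \left(696 - 15\right) - 1515 = 681 - 1515 = -834$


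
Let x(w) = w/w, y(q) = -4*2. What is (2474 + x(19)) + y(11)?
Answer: 2467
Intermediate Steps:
y(q) = -8
x(w) = 1
(2474 + x(19)) + y(11) = (2474 + 1) - 8 = 2475 - 8 = 2467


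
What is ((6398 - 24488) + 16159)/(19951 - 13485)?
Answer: -1931/6466 ≈ -0.29864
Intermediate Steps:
((6398 - 24488) + 16159)/(19951 - 13485) = (-18090 + 16159)/6466 = -1931*1/6466 = -1931/6466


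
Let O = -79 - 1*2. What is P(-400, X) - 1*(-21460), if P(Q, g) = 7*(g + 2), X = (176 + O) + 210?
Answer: 23609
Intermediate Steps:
O = -81 (O = -79 - 2 = -81)
X = 305 (X = (176 - 81) + 210 = 95 + 210 = 305)
P(Q, g) = 14 + 7*g (P(Q, g) = 7*(2 + g) = 14 + 7*g)
P(-400, X) - 1*(-21460) = (14 + 7*305) - 1*(-21460) = (14 + 2135) + 21460 = 2149 + 21460 = 23609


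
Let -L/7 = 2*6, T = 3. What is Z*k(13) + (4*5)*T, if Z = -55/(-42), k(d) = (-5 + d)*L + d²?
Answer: -25145/42 ≈ -598.69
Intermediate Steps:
L = -84 (L = -14*6 = -7*12 = -84)
k(d) = 420 + d² - 84*d (k(d) = (-5 + d)*(-84) + d² = (420 - 84*d) + d² = 420 + d² - 84*d)
Z = 55/42 (Z = -55*(-1/42) = 55/42 ≈ 1.3095)
Z*k(13) + (4*5)*T = 55*(420 + 13² - 84*13)/42 + (4*5)*3 = 55*(420 + 169 - 1092)/42 + 20*3 = (55/42)*(-503) + 60 = -27665/42 + 60 = -25145/42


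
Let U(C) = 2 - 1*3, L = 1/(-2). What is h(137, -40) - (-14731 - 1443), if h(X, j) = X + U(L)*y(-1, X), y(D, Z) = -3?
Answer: 16314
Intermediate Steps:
L = -½ ≈ -0.50000
U(C) = -1 (U(C) = 2 - 3 = -1)
h(X, j) = 3 + X (h(X, j) = X - 1*(-3) = X + 3 = 3 + X)
h(137, -40) - (-14731 - 1443) = (3 + 137) - (-14731 - 1443) = 140 - 1*(-16174) = 140 + 16174 = 16314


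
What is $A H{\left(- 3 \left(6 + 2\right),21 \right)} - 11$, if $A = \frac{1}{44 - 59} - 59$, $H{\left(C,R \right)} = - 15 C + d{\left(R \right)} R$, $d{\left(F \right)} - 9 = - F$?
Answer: $- \frac{31951}{5} \approx -6390.2$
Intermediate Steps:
$d{\left(F \right)} = 9 - F$
$H{\left(C,R \right)} = - 15 C + R \left(9 - R\right)$ ($H{\left(C,R \right)} = - 15 C + \left(9 - R\right) R = - 15 C + R \left(9 - R\right)$)
$A = - \frac{886}{15}$ ($A = \frac{1}{-15} - 59 = - \frac{1}{15} - 59 = - \frac{886}{15} \approx -59.067$)
$A H{\left(- 3 \left(6 + 2\right),21 \right)} - 11 = - \frac{886 \left(- 15 \left(- 3 \left(6 + 2\right)\right) - 21 \left(-9 + 21\right)\right)}{15} - 11 = - \frac{886 \left(- 15 \left(\left(-3\right) 8\right) - 21 \cdot 12\right)}{15} - 11 = - \frac{886 \left(\left(-15\right) \left(-24\right) - 252\right)}{15} - 11 = - \frac{886 \left(360 - 252\right)}{15} - 11 = \left(- \frac{886}{15}\right) 108 - 11 = - \frac{31896}{5} - 11 = - \frac{31951}{5}$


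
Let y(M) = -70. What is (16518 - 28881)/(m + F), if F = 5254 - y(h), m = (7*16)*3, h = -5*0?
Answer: -12363/5660 ≈ -2.1843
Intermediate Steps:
h = 0
m = 336 (m = 112*3 = 336)
F = 5324 (F = 5254 - 1*(-70) = 5254 + 70 = 5324)
(16518 - 28881)/(m + F) = (16518 - 28881)/(336 + 5324) = -12363/5660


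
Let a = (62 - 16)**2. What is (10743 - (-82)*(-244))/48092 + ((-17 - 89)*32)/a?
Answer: -45683201/25440668 ≈ -1.7957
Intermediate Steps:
a = 2116 (a = 46**2 = 2116)
(10743 - (-82)*(-244))/48092 + ((-17 - 89)*32)/a = (10743 - (-82)*(-244))/48092 + ((-17 - 89)*32)/2116 = (10743 - 1*20008)*(1/48092) - 106*32*(1/2116) = (10743 - 20008)*(1/48092) - 3392*1/2116 = -9265*1/48092 - 848/529 = -9265/48092 - 848/529 = -45683201/25440668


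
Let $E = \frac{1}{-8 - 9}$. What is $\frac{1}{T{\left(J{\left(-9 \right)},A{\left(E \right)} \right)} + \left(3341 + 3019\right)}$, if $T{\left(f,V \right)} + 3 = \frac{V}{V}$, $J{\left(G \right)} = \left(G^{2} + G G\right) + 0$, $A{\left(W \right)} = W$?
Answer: $\frac{1}{6358} \approx 0.00015728$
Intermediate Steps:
$E = - \frac{1}{17}$ ($E = \frac{1}{-17} = - \frac{1}{17} \approx -0.058824$)
$J{\left(G \right)} = 2 G^{2}$ ($J{\left(G \right)} = \left(G^{2} + G^{2}\right) + 0 = 2 G^{2} + 0 = 2 G^{2}$)
$T{\left(f,V \right)} = -2$ ($T{\left(f,V \right)} = -3 + \frac{V}{V} = -3 + 1 = -2$)
$\frac{1}{T{\left(J{\left(-9 \right)},A{\left(E \right)} \right)} + \left(3341 + 3019\right)} = \frac{1}{-2 + \left(3341 + 3019\right)} = \frac{1}{-2 + 6360} = \frac{1}{6358}$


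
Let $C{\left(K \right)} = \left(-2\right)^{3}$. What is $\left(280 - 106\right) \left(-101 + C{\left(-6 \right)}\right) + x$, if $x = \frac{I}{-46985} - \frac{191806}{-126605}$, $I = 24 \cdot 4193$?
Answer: $- \frac{4512946434520}{237941437} \approx -18967.0$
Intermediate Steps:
$I = 100632$
$C{\left(K \right)} = -8$
$x = - \frac{149140378}{237941437}$ ($x = \frac{100632}{-46985} - \frac{191806}{-126605} = 100632 \left(- \frac{1}{46985}\right) - - \frac{191806}{126605} = - \frac{100632}{46985} + \frac{191806}{126605} = - \frac{149140378}{237941437} \approx -0.62679$)
$\left(280 - 106\right) \left(-101 + C{\left(-6 \right)}\right) + x = \left(280 - 106\right) \left(-101 - 8\right) - \frac{149140378}{237941437} = 174 \left(-109\right) - \frac{149140378}{237941437} = -18966 - \frac{149140378}{237941437} = - \frac{4512946434520}{237941437}$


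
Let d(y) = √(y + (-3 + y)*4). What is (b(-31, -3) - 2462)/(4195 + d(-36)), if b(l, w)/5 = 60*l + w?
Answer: -49404515/17598217 + 94216*I*√3/17598217 ≈ -2.8074 + 0.0092729*I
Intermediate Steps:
b(l, w) = 5*w + 300*l (b(l, w) = 5*(60*l + w) = 5*(w + 60*l) = 5*w + 300*l)
d(y) = √(-12 + 5*y) (d(y) = √(y + (-12 + 4*y)) = √(-12 + 5*y))
(b(-31, -3) - 2462)/(4195 + d(-36)) = ((5*(-3) + 300*(-31)) - 2462)/(4195 + √(-12 + 5*(-36))) = ((-15 - 9300) - 2462)/(4195 + √(-12 - 180)) = (-9315 - 2462)/(4195 + √(-192)) = -11777/(4195 + 8*I*√3)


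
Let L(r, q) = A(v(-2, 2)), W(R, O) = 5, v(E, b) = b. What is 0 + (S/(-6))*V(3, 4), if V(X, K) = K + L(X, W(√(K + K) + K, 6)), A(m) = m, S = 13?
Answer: -13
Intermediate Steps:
L(r, q) = 2
V(X, K) = 2 + K (V(X, K) = K + 2 = 2 + K)
0 + (S/(-6))*V(3, 4) = 0 + (13/(-6))*(2 + 4) = 0 + (13*(-⅙))*6 = 0 - 13/6*6 = 0 - 13 = -13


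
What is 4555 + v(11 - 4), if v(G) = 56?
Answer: 4611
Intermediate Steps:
4555 + v(11 - 4) = 4555 + 56 = 4611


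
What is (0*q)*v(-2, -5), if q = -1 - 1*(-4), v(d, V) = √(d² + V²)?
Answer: 0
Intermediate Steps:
v(d, V) = √(V² + d²)
q = 3 (q = -1 + 4 = 3)
(0*q)*v(-2, -5) = (0*3)*√((-5)² + (-2)²) = 0*√(25 + 4) = 0*√29 = 0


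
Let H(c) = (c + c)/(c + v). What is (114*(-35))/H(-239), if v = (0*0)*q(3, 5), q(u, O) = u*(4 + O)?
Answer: -1995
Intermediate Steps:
v = 0 (v = (0*0)*(3*(4 + 5)) = 0*(3*9) = 0*27 = 0)
H(c) = 2 (H(c) = (c + c)/(c + 0) = (2*c)/c = 2)
(114*(-35))/H(-239) = (114*(-35))/2 = -3990*½ = -1995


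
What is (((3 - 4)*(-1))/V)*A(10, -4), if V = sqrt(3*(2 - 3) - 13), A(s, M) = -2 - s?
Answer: 3*I ≈ 3.0*I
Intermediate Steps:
V = 4*I (V = sqrt(3*(-1) - 13) = sqrt(-3 - 13) = sqrt(-16) = 4*I ≈ 4.0*I)
(((3 - 4)*(-1))/V)*A(10, -4) = (((3 - 4)*(-1))/((4*I)))*(-2 - 1*10) = ((-I/4)*(-1*(-1)))*(-2 - 10) = (-I/4*1)*(-12) = -I/4*(-12) = 3*I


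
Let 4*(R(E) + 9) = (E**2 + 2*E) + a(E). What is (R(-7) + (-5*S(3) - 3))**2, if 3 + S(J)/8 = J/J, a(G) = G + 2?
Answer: 22801/4 ≈ 5700.3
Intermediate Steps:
a(G) = 2 + G
S(J) = -16 (S(J) = -24 + 8*(J/J) = -24 + 8*1 = -24 + 8 = -16)
R(E) = -17/2 + E**2/4 + 3*E/4 (R(E) = -9 + ((E**2 + 2*E) + (2 + E))/4 = -9 + (2 + E**2 + 3*E)/4 = -9 + (1/2 + E**2/4 + 3*E/4) = -17/2 + E**2/4 + 3*E/4)
(R(-7) + (-5*S(3) - 3))**2 = ((-17/2 + (1/4)*(-7)**2 + (3/4)*(-7)) + (-5*(-16) - 3))**2 = ((-17/2 + (1/4)*49 - 21/4) + (80 - 3))**2 = ((-17/2 + 49/4 - 21/4) + 77)**2 = (-3/2 + 77)**2 = (151/2)**2 = 22801/4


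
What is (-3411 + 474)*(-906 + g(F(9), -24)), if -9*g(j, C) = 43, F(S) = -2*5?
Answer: 8024863/3 ≈ 2.6750e+6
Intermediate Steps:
F(S) = -10
g(j, C) = -43/9 (g(j, C) = -⅑*43 = -43/9)
(-3411 + 474)*(-906 + g(F(9), -24)) = (-3411 + 474)*(-906 - 43/9) = -2937*(-8197/9) = 8024863/3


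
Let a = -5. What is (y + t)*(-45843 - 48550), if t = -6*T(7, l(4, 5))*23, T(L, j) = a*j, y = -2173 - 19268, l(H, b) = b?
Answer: 1698224463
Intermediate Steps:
y = -21441
T(L, j) = -5*j
t = 3450 (t = -(-30)*5*23 = -6*(-25)*23 = 150*23 = 3450)
(y + t)*(-45843 - 48550) = (-21441 + 3450)*(-45843 - 48550) = -17991*(-94393) = 1698224463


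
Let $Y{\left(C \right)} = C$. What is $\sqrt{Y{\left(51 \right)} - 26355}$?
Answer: $8 i \sqrt{411} \approx 162.19 i$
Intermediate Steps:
$\sqrt{Y{\left(51 \right)} - 26355} = \sqrt{51 - 26355} = \sqrt{-26304} = 8 i \sqrt{411}$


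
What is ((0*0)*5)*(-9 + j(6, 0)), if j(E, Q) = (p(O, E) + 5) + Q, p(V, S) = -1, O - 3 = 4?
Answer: 0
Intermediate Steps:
O = 7 (O = 3 + 4 = 7)
j(E, Q) = 4 + Q (j(E, Q) = (-1 + 5) + Q = 4 + Q)
((0*0)*5)*(-9 + j(6, 0)) = ((0*0)*5)*(-9 + (4 + 0)) = (0*5)*(-9 + 4) = 0*(-5) = 0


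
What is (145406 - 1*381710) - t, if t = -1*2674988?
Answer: 2438684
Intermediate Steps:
t = -2674988
(145406 - 1*381710) - t = (145406 - 1*381710) - 1*(-2674988) = (145406 - 381710) + 2674988 = -236304 + 2674988 = 2438684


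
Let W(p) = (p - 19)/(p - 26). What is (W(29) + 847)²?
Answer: 6507601/9 ≈ 7.2307e+5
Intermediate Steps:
W(p) = (-19 + p)/(-26 + p)
(W(29) + 847)² = ((-19 + 29)/(-26 + 29) + 847)² = (10/3 + 847)² = (2551/3)² = 6507601/9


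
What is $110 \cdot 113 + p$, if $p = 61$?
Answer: $12491$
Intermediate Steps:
$110 \cdot 113 + p = 110 \cdot 113 + 61 = 12430 + 61 = 12491$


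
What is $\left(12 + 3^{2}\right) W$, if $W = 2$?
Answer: $42$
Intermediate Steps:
$\left(12 + 3^{2}\right) W = \left(12 + 3^{2}\right) 2 = \left(12 + 9\right) 2 = 21 \cdot 2 = 42$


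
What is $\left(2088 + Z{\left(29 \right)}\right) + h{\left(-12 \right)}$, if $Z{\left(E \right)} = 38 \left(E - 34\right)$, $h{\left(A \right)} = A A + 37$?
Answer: $2079$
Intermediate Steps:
$h{\left(A \right)} = 37 + A^{2}$ ($h{\left(A \right)} = A^{2} + 37 = 37 + A^{2}$)
$Z{\left(E \right)} = -1292 + 38 E$ ($Z{\left(E \right)} = 38 \left(-34 + E\right) = -1292 + 38 E$)
$\left(2088 + Z{\left(29 \right)}\right) + h{\left(-12 \right)} = \left(2088 + \left(-1292 + 38 \cdot 29\right)\right) + \left(37 + \left(-12\right)^{2}\right) = \left(2088 + \left(-1292 + 1102\right)\right) + \left(37 + 144\right) = \left(2088 - 190\right) + 181 = 1898 + 181 = 2079$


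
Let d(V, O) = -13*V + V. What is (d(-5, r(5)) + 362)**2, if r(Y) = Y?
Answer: 178084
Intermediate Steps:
d(V, O) = -12*V
(d(-5, r(5)) + 362)**2 = (-12*(-5) + 362)**2 = (60 + 362)**2 = 422**2 = 178084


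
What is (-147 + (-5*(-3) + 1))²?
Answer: 17161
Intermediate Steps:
(-147 + (-5*(-3) + 1))² = (-147 + (15 + 1))² = (-147 + 16)² = (-131)² = 17161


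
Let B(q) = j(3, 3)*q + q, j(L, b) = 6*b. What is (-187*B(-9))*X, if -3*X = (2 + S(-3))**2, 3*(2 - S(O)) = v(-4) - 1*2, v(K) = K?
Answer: -383724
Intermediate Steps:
S(O) = 4 (S(O) = 2 - (-4 - 1*2)/3 = 2 - (-4 - 2)/3 = 2 - 1/3*(-6) = 2 + 2 = 4)
B(q) = 19*q (B(q) = (6*3)*q + q = 18*q + q = 19*q)
X = -12 (X = -(2 + 4)**2/3 = -1/3*6**2 = -1/3*36 = -12)
(-187*B(-9))*X = -3553*(-9)*(-12) = -187*(-171)*(-12) = 31977*(-12) = -383724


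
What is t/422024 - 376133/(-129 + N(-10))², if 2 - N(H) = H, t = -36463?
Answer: -159236295199/5777086536 ≈ -27.563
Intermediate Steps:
N(H) = 2 - H
t/422024 - 376133/(-129 + N(-10))² = -36463/422024 - 376133/(-129 + (2 - 1*(-10)))² = -36463*1/422024 - 376133/(-129 + (2 + 10))² = -36463/422024 - 376133/(-129 + 12)² = -36463/422024 - 376133/((-117)²) = -36463/422024 - 376133/13689 = -159236295199/5777086536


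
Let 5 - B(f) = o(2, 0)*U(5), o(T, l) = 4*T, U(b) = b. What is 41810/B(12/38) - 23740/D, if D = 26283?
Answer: -219944626/183981 ≈ -1195.5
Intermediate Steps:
B(f) = -35 (B(f) = 5 - 4*2*5 = 5 - 8*5 = 5 - 1*40 = 5 - 40 = -35)
41810/B(12/38) - 23740/D = 41810/(-35) - 23740/26283 = 41810*(-1/35) - 23740*1/26283 = -8362/7 - 23740/26283 = -219944626/183981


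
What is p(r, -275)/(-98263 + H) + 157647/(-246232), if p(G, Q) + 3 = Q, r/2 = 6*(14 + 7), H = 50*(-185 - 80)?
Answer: -2501605345/3922581288 ≈ -0.63774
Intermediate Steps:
H = -13250 (H = 50*(-265) = -13250)
r = 252 (r = 2*(6*(14 + 7)) = 2*(6*21) = 2*126 = 252)
p(G, Q) = -3 + Q
p(r, -275)/(-98263 + H) + 157647/(-246232) = (-3 - 275)/(-98263 - 13250) + 157647/(-246232) = -278/(-111513) + 157647*(-1/246232) = -278*(-1/111513) - 22521/35176 = 278/111513 - 22521/35176 = -2501605345/3922581288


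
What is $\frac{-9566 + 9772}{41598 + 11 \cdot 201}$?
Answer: $\frac{206}{43809} \approx 0.0047022$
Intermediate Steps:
$\frac{-9566 + 9772}{41598 + 11 \cdot 201} = \frac{206}{41598 + 2211} = \frac{206}{43809}$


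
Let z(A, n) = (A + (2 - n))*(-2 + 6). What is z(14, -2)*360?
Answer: 25920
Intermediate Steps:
z(A, n) = 8 - 4*n + 4*A (z(A, n) = (2 + A - n)*4 = 8 - 4*n + 4*A)
z(14, -2)*360 = (8 - 4*(-2) + 4*14)*360 = (8 + 8 + 56)*360 = 72*360 = 25920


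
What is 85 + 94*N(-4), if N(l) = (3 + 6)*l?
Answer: -3299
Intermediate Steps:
N(l) = 9*l
85 + 94*N(-4) = 85 + 94*(9*(-4)) = 85 + 94*(-36) = 85 - 3384 = -3299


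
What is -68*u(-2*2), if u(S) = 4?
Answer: -272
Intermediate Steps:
-68*u(-2*2) = -68*4 = -272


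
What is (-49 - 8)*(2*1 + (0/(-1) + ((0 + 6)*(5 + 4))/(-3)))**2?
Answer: -14592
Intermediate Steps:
(-49 - 8)*(2*1 + (0/(-1) + ((0 + 6)*(5 + 4))/(-3)))**2 = -57*(2 + (0*(-1) + (6*9)*(-1/3)))**2 = -57*(2 + (0 + 54*(-1/3)))**2 = -57*(2 + (0 - 18))**2 = -57*(2 - 18)**2 = -57*(-16)**2 = -57*256 = -14592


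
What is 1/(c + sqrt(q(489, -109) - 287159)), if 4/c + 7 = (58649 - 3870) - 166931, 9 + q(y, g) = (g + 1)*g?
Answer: -112159/866095722555573 - 138376054091*I*sqrt(569)/1732191445111146 ≈ -1.295e-10 - 0.0019056*I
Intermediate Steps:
q(y, g) = -9 + g*(1 + g) (q(y, g) = -9 + (g + 1)*g = -9 + (1 + g)*g = -9 + g*(1 + g))
c = -4/112159 (c = 4/(-7 + ((58649 - 3870) - 166931)) = 4/(-7 + (54779 - 166931)) = 4/(-7 - 112152) = 4/(-112159) = 4*(-1/112159) = -4/112159 ≈ -3.5664e-5)
1/(c + sqrt(q(489, -109) - 287159)) = 1/(-4/112159 + sqrt((-9 - 109 + (-109)**2) - 287159)) = 1/(-4/112159 + sqrt((-9 - 109 + 11881) - 287159)) = 1/(-4/112159 + sqrt(11763 - 287159)) = 1/(-4/112159 + sqrt(-275396)) = 1/(-4/112159 + 22*I*sqrt(569))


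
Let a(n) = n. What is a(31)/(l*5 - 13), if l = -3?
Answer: -31/28 ≈ -1.1071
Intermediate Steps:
a(31)/(l*5 - 13) = 31/(-3*5 - 13) = 31/(-15 - 13) = 31/(-28) = 31*(-1/28) = -31/28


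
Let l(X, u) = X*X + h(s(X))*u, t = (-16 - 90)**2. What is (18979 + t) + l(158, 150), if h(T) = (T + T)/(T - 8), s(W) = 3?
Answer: 54999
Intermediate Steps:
t = 11236 (t = (-106)**2 = 11236)
h(T) = 2*T/(-8 + T) (h(T) = (2*T)/(-8 + T) = 2*T/(-8 + T))
l(X, u) = X**2 - 6*u/5 (l(X, u) = X*X + (2*3/(-8 + 3))*u = X**2 + (2*3/(-5))*u = X**2 + (2*3*(-1/5))*u = X**2 - 6*u/5)
(18979 + t) + l(158, 150) = (18979 + 11236) + (158**2 - 6/5*150) = 30215 + (24964 - 180) = 30215 + 24784 = 54999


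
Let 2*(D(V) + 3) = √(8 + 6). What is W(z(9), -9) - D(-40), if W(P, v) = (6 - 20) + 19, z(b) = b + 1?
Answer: 8 - √14/2 ≈ 6.1292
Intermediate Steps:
z(b) = 1 + b
W(P, v) = 5 (W(P, v) = -14 + 19 = 5)
D(V) = -3 + √14/2 (D(V) = -3 + √(8 + 6)/2 = -3 + √14/2)
W(z(9), -9) - D(-40) = 5 - (-3 + √14/2) = 5 + (3 - √14/2) = 8 - √14/2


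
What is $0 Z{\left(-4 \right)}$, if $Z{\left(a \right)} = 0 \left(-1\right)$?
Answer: $0$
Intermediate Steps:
$Z{\left(a \right)} = 0$
$0 Z{\left(-4 \right)} = 0 \cdot 0 = 0$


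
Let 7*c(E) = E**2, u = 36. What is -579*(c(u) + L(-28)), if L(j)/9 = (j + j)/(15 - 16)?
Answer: -2793096/7 ≈ -3.9901e+5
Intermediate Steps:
L(j) = -18*j (L(j) = 9*((j + j)/(15 - 16)) = 9*((2*j)/(-1)) = 9*((2*j)*(-1)) = 9*(-2*j) = -18*j)
c(E) = E**2/7
-579*(c(u) + L(-28)) = -579*((1/7)*36**2 - 18*(-28)) = -579*((1/7)*1296 + 504) = -579*(1296/7 + 504) = -579*4824/7 = -2793096/7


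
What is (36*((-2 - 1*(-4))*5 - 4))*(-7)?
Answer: -1512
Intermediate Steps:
(36*((-2 - 1*(-4))*5 - 4))*(-7) = (36*((-2 + 4)*5 - 4))*(-7) = (36*(2*5 - 4))*(-7) = (36*(10 - 4))*(-7) = (36*6)*(-7) = 216*(-7) = -1512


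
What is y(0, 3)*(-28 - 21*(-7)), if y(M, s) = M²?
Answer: 0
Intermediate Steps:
y(0, 3)*(-28 - 21*(-7)) = 0²*(-28 - 21*(-7)) = 0*(-28 + 147) = 0*119 = 0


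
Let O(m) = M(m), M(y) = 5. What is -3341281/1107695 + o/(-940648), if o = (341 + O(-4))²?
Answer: -818894526177/260487771590 ≈ -3.1437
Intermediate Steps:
O(m) = 5
o = 119716 (o = (341 + 5)² = 346² = 119716)
-3341281/1107695 + o/(-940648) = -3341281/1107695 + 119716/(-940648) = -3341281*1/1107695 + 119716*(-1/940648) = -3341281/1107695 - 29929/235162 = -818894526177/260487771590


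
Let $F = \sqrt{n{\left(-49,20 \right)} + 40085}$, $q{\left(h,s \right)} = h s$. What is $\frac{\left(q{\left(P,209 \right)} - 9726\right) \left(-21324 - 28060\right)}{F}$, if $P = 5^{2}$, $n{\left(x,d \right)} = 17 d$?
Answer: $\frac{31753912 \sqrt{33}}{165} \approx 1.1055 \cdot 10^{6}$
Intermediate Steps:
$P = 25$
$F = 35 \sqrt{33}$ ($F = \sqrt{17 \cdot 20 + 40085} = \sqrt{340 + 40085} = \sqrt{40425} = 35 \sqrt{33} \approx 201.06$)
$\frac{\left(q{\left(P,209 \right)} - 9726\right) \left(-21324 - 28060\right)}{F} = \frac{\left(25 \cdot 209 - 9726\right) \left(-21324 - 28060\right)}{35 \sqrt{33}} = \left(5225 - 9726\right) \left(-49384\right) \frac{\sqrt{33}}{1155} = \left(-4501\right) \left(-49384\right) \frac{\sqrt{33}}{1155} = 222277384 \frac{\sqrt{33}}{1155} = \frac{31753912 \sqrt{33}}{165}$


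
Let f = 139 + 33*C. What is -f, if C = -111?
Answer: 3524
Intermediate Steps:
f = -3524 (f = 139 + 33*(-111) = 139 - 3663 = -3524)
-f = -1*(-3524) = 3524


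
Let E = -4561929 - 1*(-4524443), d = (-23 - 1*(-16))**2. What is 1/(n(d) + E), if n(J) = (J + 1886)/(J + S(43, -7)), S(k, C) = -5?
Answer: -44/1647449 ≈ -2.6708e-5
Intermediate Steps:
d = 49 (d = (-23 + 16)**2 = (-7)**2 = 49)
E = -37486 (E = -4561929 + 4524443 = -37486)
n(J) = (1886 + J)/(-5 + J) (n(J) = (J + 1886)/(J - 5) = (1886 + J)/(-5 + J))
1/(n(d) + E) = 1/((1886 + 49)/(-5 + 49) - 37486) = 1/(1935/44 - 37486) = 1/(-1647449/44) = -44/1647449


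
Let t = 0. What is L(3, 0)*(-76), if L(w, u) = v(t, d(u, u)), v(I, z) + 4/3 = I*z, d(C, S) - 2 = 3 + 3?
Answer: 304/3 ≈ 101.33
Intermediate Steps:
d(C, S) = 8 (d(C, S) = 2 + (3 + 3) = 2 + 6 = 8)
v(I, z) = -4/3 + I*z
L(w, u) = -4/3 (L(w, u) = -4/3 + 0*8 = -4/3 + 0 = -4/3)
L(3, 0)*(-76) = -4/3*(-76) = 304/3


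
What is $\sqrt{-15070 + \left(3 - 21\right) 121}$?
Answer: $28 i \sqrt{22} \approx 131.33 i$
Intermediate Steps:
$\sqrt{-15070 + \left(3 - 21\right) 121} = \sqrt{-15070 - 2178} = \sqrt{-17248} = 28 i \sqrt{22}$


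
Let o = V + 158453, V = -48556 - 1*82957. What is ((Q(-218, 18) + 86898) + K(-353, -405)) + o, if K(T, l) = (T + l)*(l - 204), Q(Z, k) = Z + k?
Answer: 575260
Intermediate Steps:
K(T, l) = (-204 + l)*(T + l) (K(T, l) = (T + l)*(-204 + l) = (-204 + l)*(T + l))
V = -131513 (V = -48556 - 82957 = -131513)
o = 26940 (o = -131513 + 158453 = 26940)
((Q(-218, 18) + 86898) + K(-353, -405)) + o = (((-218 + 18) + 86898) + ((-405)² - 204*(-353) - 204*(-405) - 353*(-405))) + 26940 = ((-200 + 86898) + (164025 + 72012 + 82620 + 142965)) + 26940 = (86698 + 461622) + 26940 = 548320 + 26940 = 575260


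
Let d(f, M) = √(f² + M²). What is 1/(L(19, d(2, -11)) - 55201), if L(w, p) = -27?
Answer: -1/55228 ≈ -1.8107e-5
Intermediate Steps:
d(f, M) = √(M² + f²)
1/(L(19, d(2, -11)) - 55201) = 1/(-27 - 55201) = 1/(-55228) = -1/55228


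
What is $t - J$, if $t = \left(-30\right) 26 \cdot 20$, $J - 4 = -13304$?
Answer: $-2300$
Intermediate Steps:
$J = -13300$ ($J = 4 - 13304 = -13300$)
$t = -15600$ ($t = \left(-780\right) 20 = -15600$)
$t - J = -15600 - -13300 = -15600 + 13300 = -2300$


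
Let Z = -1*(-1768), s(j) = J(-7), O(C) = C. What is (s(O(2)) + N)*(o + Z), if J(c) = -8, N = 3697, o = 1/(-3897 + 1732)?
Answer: 14120455391/2165 ≈ 6.5222e+6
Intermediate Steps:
o = -1/2165 (o = 1/(-2165) = -1/2165 ≈ -0.00046189)
s(j) = -8
Z = 1768
(s(O(2)) + N)*(o + Z) = (-8 + 3697)*(-1/2165 + 1768) = 3689*(3827719/2165) = 14120455391/2165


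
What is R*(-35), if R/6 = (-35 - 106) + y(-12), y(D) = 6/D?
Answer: 29715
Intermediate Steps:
R = -849 (R = 6*((-35 - 106) + 6/(-12)) = 6*(-141 + 6*(-1/12)) = 6*(-141 - ½) = 6*(-283/2) = -849)
R*(-35) = -849*(-35) = 29715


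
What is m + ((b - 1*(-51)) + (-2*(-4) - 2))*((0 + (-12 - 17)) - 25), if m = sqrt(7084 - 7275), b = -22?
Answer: -1890 + I*sqrt(191) ≈ -1890.0 + 13.82*I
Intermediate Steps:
m = I*sqrt(191) (m = sqrt(-191) = I*sqrt(191) ≈ 13.82*I)
m + ((b - 1*(-51)) + (-2*(-4) - 2))*((0 + (-12 - 17)) - 25) = I*sqrt(191) + ((-22 - 1*(-51)) + (-2*(-4) - 2))*((0 + (-12 - 17)) - 25) = I*sqrt(191) + ((-22 + 51) + (8 - 2))*((0 - 29) - 25) = I*sqrt(191) + (29 + 6)*(-29 - 25) = I*sqrt(191) + 35*(-54) = I*sqrt(191) - 1890 = -1890 + I*sqrt(191)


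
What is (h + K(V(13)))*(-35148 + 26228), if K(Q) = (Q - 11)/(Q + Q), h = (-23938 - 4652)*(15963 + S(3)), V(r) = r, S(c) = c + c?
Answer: 52941968202680/13 ≈ 4.0725e+12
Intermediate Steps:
S(c) = 2*c
h = -456553710 (h = (-23938 - 4652)*(15963 + 2*3) = -28590*(15963 + 6) = -28590*15969 = -456553710)
K(Q) = (-11 + Q)/(2*Q) (K(Q) = (-11 + Q)/((2*Q)) = (-11 + Q)*(1/(2*Q)) = (-11 + Q)/(2*Q))
(h + K(V(13)))*(-35148 + 26228) = (-456553710 + (½)*(-11 + 13)/13)*(-35148 + 26228) = (-456553710 + (½)*(1/13)*2)*(-8920) = (-456553710 + 1/13)*(-8920) = -5935198229/13*(-8920) = 52941968202680/13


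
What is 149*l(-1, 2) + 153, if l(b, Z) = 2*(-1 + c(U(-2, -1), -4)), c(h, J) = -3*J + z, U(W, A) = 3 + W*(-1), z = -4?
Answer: 2239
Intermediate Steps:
U(W, A) = 3 - W
c(h, J) = -4 - 3*J (c(h, J) = -3*J - 4 = -4 - 3*J)
l(b, Z) = 14 (l(b, Z) = 2*(-1 + (-4 - 3*(-4))) = 2*(-1 + (-4 + 12)) = 2*(-1 + 8) = 2*7 = 14)
149*l(-1, 2) + 153 = 149*14 + 153 = 2086 + 153 = 2239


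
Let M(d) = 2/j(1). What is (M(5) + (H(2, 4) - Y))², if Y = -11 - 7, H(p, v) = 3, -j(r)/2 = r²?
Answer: 400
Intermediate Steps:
j(r) = -2*r²
M(d) = -1 (M(d) = 2/((-2*1²)) = 2/((-2*1)) = 2/(-2) = 2*(-½) = -1)
Y = -18
(M(5) + (H(2, 4) - Y))² = (-1 + (3 - 1*(-18)))² = (-1 + (3 + 18))² = (-1 + 21)² = 20² = 400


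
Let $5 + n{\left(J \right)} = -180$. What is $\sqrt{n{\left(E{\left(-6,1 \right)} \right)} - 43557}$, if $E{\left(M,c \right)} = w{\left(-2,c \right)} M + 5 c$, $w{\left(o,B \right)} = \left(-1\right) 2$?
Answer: $i \sqrt{43742} \approx 209.15 i$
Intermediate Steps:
$w{\left(o,B \right)} = -2$
$E{\left(M,c \right)} = - 2 M + 5 c$
$n{\left(J \right)} = -185$ ($n{\left(J \right)} = -5 - 180 = -185$)
$\sqrt{n{\left(E{\left(-6,1 \right)} \right)} - 43557} = \sqrt{-185 - 43557} = \sqrt{-43742} = i \sqrt{43742}$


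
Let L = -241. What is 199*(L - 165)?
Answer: -80794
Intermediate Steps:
199*(L - 165) = 199*(-241 - 165) = 199*(-406) = -80794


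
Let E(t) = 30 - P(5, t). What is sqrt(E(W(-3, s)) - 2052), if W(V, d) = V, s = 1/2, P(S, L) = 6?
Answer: 26*I*sqrt(3) ≈ 45.033*I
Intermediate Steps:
s = 1/2 ≈ 0.50000
E(t) = 24 (E(t) = 30 - 1*6 = 30 - 6 = 24)
sqrt(E(W(-3, s)) - 2052) = sqrt(24 - 2052) = sqrt(-2028) = 26*I*sqrt(3)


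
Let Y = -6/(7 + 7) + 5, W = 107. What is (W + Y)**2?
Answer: 609961/49 ≈ 12448.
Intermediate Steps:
Y = 32/7 (Y = -6/14 + 5 = (1/14)*(-6) + 5 = -3/7 + 5 = 32/7 ≈ 4.5714)
(W + Y)**2 = (107 + 32/7)**2 = (781/7)**2 = 609961/49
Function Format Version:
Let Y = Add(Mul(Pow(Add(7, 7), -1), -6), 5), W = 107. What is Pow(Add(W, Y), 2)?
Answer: Rational(609961, 49) ≈ 12448.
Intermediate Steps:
Y = Rational(32, 7) (Y = Add(Mul(Pow(14, -1), -6), 5) = Add(Mul(Rational(1, 14), -6), 5) = Add(Rational(-3, 7), 5) = Rational(32, 7) ≈ 4.5714)
Pow(Add(W, Y), 2) = Pow(Add(107, Rational(32, 7)), 2) = Pow(Rational(781, 7), 2) = Rational(609961, 49)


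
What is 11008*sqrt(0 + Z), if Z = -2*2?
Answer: 22016*I ≈ 22016.0*I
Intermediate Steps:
Z = -4
11008*sqrt(0 + Z) = 11008*sqrt(0 - 4) = 11008*sqrt(-4) = 11008*(2*I) = 22016*I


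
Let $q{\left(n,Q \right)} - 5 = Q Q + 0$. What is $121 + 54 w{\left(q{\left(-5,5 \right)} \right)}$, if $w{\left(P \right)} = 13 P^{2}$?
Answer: $631921$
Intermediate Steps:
$q{\left(n,Q \right)} = 5 + Q^{2}$ ($q{\left(n,Q \right)} = 5 + \left(Q Q + 0\right) = 5 + \left(Q^{2} + 0\right) = 5 + Q^{2}$)
$121 + 54 w{\left(q{\left(-5,5 \right)} \right)} = 121 + 54 \cdot 13 \left(5 + 5^{2}\right)^{2} = 121 + 54 \cdot 13 \left(5 + 25\right)^{2} = 121 + 54 \cdot 13 \cdot 30^{2} = 121 + 54 \cdot 13 \cdot 900 = 121 + 54 \cdot 11700 = 121 + 631800 = 631921$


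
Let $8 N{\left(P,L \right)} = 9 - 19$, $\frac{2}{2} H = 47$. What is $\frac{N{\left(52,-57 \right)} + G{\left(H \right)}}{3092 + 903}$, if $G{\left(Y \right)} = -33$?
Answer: $- \frac{137}{15980} \approx -0.0085732$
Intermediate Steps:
$H = 47$
$N{\left(P,L \right)} = - \frac{5}{4}$ ($N{\left(P,L \right)} = \frac{9 - 19}{8} = \frac{1}{8} \left(-10\right) = - \frac{5}{4}$)
$\frac{N{\left(52,-57 \right)} + G{\left(H \right)}}{3092 + 903} = \frac{- \frac{5}{4} - 33}{3092 + 903} = - \frac{137}{4 \cdot 3995} = \left(- \frac{137}{4}\right) \frac{1}{3995} = - \frac{137}{15980}$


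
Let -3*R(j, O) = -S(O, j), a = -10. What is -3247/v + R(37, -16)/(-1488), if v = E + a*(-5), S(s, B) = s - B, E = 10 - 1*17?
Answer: -14492329/191952 ≈ -75.500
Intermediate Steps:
E = -7 (E = 10 - 17 = -7)
v = 43 (v = -7 - 10*(-5) = -7 + 50 = 43)
R(j, O) = -j/3 + O/3 (R(j, O) = -(-1)*(O - j)/3 = -(j - O)/3 = -j/3 + O/3)
-3247/v + R(37, -16)/(-1488) = -3247/43 + (-⅓*37 + (⅓)*(-16))/(-1488) = -3247*1/43 + (-37/3 - 16/3)*(-1/1488) = -3247/43 - 53/3*(-1/1488) = -3247/43 + 53/4464 = -14492329/191952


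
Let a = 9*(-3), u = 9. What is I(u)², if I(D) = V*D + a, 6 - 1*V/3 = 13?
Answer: 46656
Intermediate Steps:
V = -21 (V = 18 - 3*13 = 18 - 39 = -21)
a = -27
I(D) = -27 - 21*D (I(D) = -21*D - 27 = -27 - 21*D)
I(u)² = (-27 - 21*9)² = (-27 - 189)² = (-216)² = 46656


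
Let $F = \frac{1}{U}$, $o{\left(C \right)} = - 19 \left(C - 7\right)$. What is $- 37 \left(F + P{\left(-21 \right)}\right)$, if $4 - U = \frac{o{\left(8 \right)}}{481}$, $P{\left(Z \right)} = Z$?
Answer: $\frac{1491914}{1943} \approx 767.84$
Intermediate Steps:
$o{\left(C \right)} = 133 - 19 C$ ($o{\left(C \right)} = - 19 \left(-7 + C\right) = 133 - 19 C$)
$U = \frac{1943}{481}$ ($U = 4 - \frac{133 - 152}{481} = 4 - \left(133 - 152\right) \frac{1}{481} = 4 - \left(-19\right) \frac{1}{481} = 4 - - \frac{19}{481} = 4 + \frac{19}{481} = \frac{1943}{481} \approx 4.0395$)
$F = \frac{481}{1943}$ ($F = \frac{1}{\frac{1943}{481}} = \frac{481}{1943} \approx 0.24756$)
$- 37 \left(F + P{\left(-21 \right)}\right) = - 37 \left(\frac{481}{1943} - 21\right) = \left(-37\right) \left(- \frac{40322}{1943}\right) = \frac{1491914}{1943}$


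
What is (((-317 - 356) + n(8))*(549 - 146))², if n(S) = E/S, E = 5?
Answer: 4699083701169/64 ≈ 7.3423e+10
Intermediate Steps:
n(S) = 5/S
(((-317 - 356) + n(8))*(549 - 146))² = (((-317 - 356) + 5/8)*(549 - 146))² = ((-673 + 5*(⅛))*403)² = ((-673 + 5/8)*403)² = (-5379/8*403)² = (-2167737/8)² = 4699083701169/64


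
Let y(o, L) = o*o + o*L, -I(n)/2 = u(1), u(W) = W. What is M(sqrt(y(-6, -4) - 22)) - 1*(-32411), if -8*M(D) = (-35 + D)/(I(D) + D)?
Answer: 550989/17 + 33*sqrt(38)/272 ≈ 32412.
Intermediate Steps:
I(n) = -2 (I(n) = -2*1 = -2)
y(o, L) = o**2 + L*o
M(D) = -(-35 + D)/(8*(-2 + D))
M(sqrt(y(-6, -4) - 22)) - 1*(-32411) = (35 - sqrt(-6*(-4 - 6) - 22))/(8*(-2 + sqrt(-6*(-4 - 6) - 22))) - 1*(-32411) = (35 - sqrt(-6*(-10) - 22))/(8*(-2 + sqrt(-6*(-10) - 22))) + 32411 = (35 - sqrt(60 - 22))/(8*(-2 + sqrt(60 - 22))) + 32411 = (35 - sqrt(38))/(8*(-2 + sqrt(38))) + 32411 = 32411 + (35 - sqrt(38))/(8*(-2 + sqrt(38)))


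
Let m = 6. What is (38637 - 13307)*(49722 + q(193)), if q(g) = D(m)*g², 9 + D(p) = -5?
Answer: -11949782120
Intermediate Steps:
D(p) = -14 (D(p) = -9 - 5 = -14)
q(g) = -14*g²
(38637 - 13307)*(49722 + q(193)) = (38637 - 13307)*(49722 - 14*193²) = 25330*(49722 - 14*37249) = 25330*(49722 - 521486) = 25330*(-471764) = -11949782120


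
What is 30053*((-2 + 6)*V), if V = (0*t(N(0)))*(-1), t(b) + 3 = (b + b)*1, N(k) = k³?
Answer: 0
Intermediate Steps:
t(b) = -3 + 2*b (t(b) = -3 + (b + b)*1 = -3 + (2*b)*1 = -3 + 2*b)
V = 0 (V = (0*(-3 + 2*0³))*(-1) = (0*(-3 + 2*0))*(-1) = (0*(-3 + 0))*(-1) = (0*(-3))*(-1) = 0*(-1) = 0)
30053*((-2 + 6)*V) = 30053*((-2 + 6)*0) = 30053*(4*0) = 30053*0 = 0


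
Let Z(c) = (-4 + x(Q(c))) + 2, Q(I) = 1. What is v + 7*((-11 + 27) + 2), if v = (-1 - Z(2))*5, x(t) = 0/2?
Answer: 131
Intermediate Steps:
x(t) = 0 (x(t) = 0*(1/2) = 0)
Z(c) = -2 (Z(c) = (-4 + 0) + 2 = -4 + 2 = -2)
v = 5 (v = (-1 - 1*(-2))*5 = (-1 + 2)*5 = 1*5 = 5)
v + 7*((-11 + 27) + 2) = 5 + 7*((-11 + 27) + 2) = 5 + 7*(16 + 2) = 5 + 7*18 = 5 + 126 = 131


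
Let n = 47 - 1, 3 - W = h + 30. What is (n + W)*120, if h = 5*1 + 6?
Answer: 960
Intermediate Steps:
h = 11 (h = 5 + 6 = 11)
W = -38 (W = 3 - (11 + 30) = 3 - 1*41 = 3 - 41 = -38)
n = 46
(n + W)*120 = (46 - 38)*120 = 8*120 = 960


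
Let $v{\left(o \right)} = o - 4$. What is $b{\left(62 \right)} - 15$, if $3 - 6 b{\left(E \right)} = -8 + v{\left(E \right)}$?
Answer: $- \frac{137}{6} \approx -22.833$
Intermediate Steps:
$v{\left(o \right)} = -4 + o$ ($v{\left(o \right)} = o - 4 = -4 + o$)
$b{\left(E \right)} = \frac{5}{2} - \frac{E}{6}$ ($b{\left(E \right)} = \frac{1}{2} - \frac{-8 + \left(-4 + E\right)}{6} = \frac{1}{2} - \frac{-12 + E}{6} = \frac{1}{2} - \left(-2 + \frac{E}{6}\right) = \frac{5}{2} - \frac{E}{6}$)
$b{\left(62 \right)} - 15 = \left(\frac{5}{2} - \frac{31}{3}\right) - 15 = \left(\frac{5}{2} - \frac{31}{3}\right) + \left(-15 + 0\right) = - \frac{47}{6} - 15 = - \frac{137}{6}$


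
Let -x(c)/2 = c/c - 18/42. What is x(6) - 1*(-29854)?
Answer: 208970/7 ≈ 29853.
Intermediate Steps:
x(c) = -8/7 (x(c) = -2*(c/c - 18/42) = -2*(1 - 18*1/42) = -2*(1 - 3/7) = -2*4/7 = -8/7)
x(6) - 1*(-29854) = -8/7 - 1*(-29854) = -8/7 + 29854 = 208970/7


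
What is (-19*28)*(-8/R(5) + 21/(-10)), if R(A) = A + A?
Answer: 7714/5 ≈ 1542.8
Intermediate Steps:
R(A) = 2*A
(-19*28)*(-8/R(5) + 21/(-10)) = (-19*28)*(-8/(2*5) + 21/(-10)) = -532*(-8/10 + 21*(-⅒)) = -532*(-8*⅒ - 21/10) = -532*(-⅘ - 21/10) = -532*(-29/10) = 7714/5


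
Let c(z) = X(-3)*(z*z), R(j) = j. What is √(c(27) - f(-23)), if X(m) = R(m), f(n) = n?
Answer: 2*I*√541 ≈ 46.519*I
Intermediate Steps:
X(m) = m
c(z) = -3*z² (c(z) = -3*z*z = -3*z²)
√(c(27) - f(-23)) = √(-3*27² - 1*(-23)) = √(-3*729 + 23) = √(-2187 + 23) = √(-2164) = 2*I*√541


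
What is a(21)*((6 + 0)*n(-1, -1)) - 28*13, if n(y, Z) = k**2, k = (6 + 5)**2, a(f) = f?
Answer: 1844402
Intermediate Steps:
k = 121 (k = 11**2 = 121)
n(y, Z) = 14641 (n(y, Z) = 121**2 = 14641)
a(21)*((6 + 0)*n(-1, -1)) - 28*13 = 21*((6 + 0)*14641) - 28*13 = 21*(6*14641) - 364 = 21*87846 - 364 = 1844766 - 364 = 1844402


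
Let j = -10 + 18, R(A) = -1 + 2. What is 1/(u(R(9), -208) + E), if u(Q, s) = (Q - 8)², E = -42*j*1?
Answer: -1/287 ≈ -0.0034843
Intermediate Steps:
R(A) = 1
j = 8
E = -336 (E = -42*8*1 = -336*1 = -336)
u(Q, s) = (-8 + Q)²
1/(u(R(9), -208) + E) = 1/((-8 + 1)² - 336) = 1/((-7)² - 336) = 1/(49 - 336) = 1/(-287) = -1/287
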